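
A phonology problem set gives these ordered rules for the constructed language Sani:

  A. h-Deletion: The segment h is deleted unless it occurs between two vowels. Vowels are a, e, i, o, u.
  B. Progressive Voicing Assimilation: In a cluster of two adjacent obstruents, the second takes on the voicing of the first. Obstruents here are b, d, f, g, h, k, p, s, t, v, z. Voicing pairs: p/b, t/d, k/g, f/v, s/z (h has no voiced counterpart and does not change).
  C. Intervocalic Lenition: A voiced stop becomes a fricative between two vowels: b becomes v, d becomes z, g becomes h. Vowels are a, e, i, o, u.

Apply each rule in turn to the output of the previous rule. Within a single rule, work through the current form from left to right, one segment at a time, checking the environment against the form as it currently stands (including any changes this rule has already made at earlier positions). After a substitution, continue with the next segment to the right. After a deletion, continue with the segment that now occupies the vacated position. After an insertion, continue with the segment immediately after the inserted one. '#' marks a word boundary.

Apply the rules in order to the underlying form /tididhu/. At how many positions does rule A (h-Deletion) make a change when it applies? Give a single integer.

A h-Deletion: [tididhu] → [tididu]
B Progressive Voicing Assimilation: no change — [tididu]
C Intervocalic Lenition: [tididu] → [tizizu]
Rule A changed 1 position(s).

1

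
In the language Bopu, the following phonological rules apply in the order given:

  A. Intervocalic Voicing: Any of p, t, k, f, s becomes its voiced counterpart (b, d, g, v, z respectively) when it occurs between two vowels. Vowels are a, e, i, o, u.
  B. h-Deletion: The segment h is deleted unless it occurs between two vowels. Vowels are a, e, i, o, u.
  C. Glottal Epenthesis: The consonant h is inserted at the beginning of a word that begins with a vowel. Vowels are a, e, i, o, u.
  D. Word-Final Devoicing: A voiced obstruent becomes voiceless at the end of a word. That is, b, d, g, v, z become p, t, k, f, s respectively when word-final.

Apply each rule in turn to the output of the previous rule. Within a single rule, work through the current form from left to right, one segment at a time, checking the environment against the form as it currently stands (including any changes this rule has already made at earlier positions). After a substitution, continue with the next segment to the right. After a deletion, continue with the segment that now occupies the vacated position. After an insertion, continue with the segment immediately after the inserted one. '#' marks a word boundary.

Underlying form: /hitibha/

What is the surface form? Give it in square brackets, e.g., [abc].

[hidiba]

A Intervocalic Voicing: [hitibha] → [hidibha]
B h-Deletion: [hidibha] → [idiba]
C Glottal Epenthesis: [idiba] → [hidiba]
D Word-Final Devoicing: no change — [hidiba]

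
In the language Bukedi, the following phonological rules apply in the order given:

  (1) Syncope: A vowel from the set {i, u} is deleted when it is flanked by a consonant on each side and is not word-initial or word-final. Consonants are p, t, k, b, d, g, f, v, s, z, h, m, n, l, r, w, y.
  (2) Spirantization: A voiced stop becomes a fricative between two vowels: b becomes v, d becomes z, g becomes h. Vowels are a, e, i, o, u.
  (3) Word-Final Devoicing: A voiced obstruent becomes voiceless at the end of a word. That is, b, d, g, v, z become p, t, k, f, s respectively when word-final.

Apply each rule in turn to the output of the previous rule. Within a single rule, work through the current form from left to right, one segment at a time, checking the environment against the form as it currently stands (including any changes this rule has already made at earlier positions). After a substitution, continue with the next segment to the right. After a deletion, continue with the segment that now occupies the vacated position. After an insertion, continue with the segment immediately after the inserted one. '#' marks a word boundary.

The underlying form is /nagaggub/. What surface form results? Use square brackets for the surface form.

[nahaggp]

(1) Syncope: [nagaggub] → [nagaggb]
(2) Spirantization: [nagaggb] → [nahaggb]
(3) Word-Final Devoicing: [nahaggb] → [nahaggp]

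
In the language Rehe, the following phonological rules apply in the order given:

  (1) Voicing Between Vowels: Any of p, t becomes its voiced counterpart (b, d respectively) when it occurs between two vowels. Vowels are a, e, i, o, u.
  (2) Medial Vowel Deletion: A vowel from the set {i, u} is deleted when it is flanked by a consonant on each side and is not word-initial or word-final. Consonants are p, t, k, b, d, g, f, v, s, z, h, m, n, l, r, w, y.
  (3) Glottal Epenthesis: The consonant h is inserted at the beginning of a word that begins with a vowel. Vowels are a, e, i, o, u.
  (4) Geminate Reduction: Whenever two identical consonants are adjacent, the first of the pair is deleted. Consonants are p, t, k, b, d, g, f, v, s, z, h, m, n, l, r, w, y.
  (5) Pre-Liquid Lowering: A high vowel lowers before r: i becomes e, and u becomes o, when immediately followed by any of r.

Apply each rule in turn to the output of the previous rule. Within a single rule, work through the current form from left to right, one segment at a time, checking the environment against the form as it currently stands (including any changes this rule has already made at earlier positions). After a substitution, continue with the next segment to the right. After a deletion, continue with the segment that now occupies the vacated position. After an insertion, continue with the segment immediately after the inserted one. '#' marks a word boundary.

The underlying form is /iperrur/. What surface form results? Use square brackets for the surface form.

(1) Voicing Between Vowels: [iperrur] → [iberrur]
(2) Medial Vowel Deletion: [iberrur] → [iberrr]
(3) Glottal Epenthesis: [iberrr] → [hiberrr]
(4) Geminate Reduction: [hiberrr] → [hiber]
(5) Pre-Liquid Lowering: no change — [hiber]

[hiber]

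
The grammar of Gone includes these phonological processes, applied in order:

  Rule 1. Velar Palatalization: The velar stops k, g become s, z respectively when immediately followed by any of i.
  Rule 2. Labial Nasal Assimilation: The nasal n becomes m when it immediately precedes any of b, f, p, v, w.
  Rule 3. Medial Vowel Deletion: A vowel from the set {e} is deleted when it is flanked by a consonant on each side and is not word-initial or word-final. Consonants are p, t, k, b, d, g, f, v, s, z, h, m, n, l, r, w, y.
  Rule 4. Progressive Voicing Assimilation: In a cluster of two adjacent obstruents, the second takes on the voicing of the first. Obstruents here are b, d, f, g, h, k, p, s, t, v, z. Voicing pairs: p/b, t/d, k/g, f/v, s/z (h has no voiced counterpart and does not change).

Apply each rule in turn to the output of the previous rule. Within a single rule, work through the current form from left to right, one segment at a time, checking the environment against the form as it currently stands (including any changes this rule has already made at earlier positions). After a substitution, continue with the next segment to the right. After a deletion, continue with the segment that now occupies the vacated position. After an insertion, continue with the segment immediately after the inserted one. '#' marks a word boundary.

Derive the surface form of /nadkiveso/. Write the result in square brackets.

[nadzivzo]

Rule 1 Velar Palatalization: [nadkiveso] → [nadsiveso]
Rule 2 Labial Nasal Assimilation: no change — [nadsiveso]
Rule 3 Medial Vowel Deletion: [nadsiveso] → [nadsivso]
Rule 4 Progressive Voicing Assimilation: [nadsivso] → [nadzivzo]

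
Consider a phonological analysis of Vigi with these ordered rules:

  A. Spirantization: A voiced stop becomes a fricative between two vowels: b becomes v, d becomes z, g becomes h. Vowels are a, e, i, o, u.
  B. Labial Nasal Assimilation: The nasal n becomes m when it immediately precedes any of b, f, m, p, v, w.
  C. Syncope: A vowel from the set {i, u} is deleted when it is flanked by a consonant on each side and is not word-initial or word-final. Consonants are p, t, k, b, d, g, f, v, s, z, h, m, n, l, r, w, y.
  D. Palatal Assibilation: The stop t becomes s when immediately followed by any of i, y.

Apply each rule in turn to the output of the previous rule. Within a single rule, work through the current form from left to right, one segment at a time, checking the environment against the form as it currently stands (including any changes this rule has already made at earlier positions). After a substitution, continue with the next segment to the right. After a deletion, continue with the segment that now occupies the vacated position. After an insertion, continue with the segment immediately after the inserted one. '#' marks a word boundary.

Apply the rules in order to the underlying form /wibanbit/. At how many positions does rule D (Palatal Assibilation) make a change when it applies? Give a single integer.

A Spirantization: [wibanbit] → [wivanbit]
B Labial Nasal Assimilation: [wivanbit] → [wivambit]
C Syncope: [wivambit] → [wvambt]
D Palatal Assibilation: no change — [wvambt]
Rule D changed 0 position(s).

0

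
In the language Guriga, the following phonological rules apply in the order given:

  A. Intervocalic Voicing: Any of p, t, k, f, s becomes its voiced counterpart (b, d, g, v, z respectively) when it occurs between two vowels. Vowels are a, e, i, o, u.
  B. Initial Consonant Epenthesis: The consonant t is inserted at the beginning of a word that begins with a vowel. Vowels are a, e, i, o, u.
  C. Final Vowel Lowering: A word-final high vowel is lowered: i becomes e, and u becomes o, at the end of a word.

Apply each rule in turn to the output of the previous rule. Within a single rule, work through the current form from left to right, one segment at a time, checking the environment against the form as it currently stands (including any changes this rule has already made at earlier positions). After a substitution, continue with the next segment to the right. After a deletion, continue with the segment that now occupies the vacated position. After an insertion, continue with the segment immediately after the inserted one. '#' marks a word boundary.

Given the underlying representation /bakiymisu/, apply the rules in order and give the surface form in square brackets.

[bagiymizo]

A Intervocalic Voicing: [bakiymisu] → [bagiymizu]
B Initial Consonant Epenthesis: no change — [bagiymizu]
C Final Vowel Lowering: [bagiymizu] → [bagiymizo]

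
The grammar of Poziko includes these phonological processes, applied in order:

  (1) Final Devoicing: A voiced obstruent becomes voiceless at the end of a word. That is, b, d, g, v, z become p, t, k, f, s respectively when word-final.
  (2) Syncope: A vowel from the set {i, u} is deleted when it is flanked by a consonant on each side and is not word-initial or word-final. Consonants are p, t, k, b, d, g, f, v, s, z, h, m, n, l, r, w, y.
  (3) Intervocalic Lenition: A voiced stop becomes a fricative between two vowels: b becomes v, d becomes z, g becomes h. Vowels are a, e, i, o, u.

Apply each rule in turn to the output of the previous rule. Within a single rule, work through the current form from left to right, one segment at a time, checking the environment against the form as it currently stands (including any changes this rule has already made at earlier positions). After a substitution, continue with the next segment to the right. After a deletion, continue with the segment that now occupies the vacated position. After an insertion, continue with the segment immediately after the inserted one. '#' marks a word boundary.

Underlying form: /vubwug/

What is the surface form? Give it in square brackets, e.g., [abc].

[vbwk]

(1) Final Devoicing: [vubwug] → [vubwuk]
(2) Syncope: [vubwuk] → [vbwk]
(3) Intervocalic Lenition: no change — [vbwk]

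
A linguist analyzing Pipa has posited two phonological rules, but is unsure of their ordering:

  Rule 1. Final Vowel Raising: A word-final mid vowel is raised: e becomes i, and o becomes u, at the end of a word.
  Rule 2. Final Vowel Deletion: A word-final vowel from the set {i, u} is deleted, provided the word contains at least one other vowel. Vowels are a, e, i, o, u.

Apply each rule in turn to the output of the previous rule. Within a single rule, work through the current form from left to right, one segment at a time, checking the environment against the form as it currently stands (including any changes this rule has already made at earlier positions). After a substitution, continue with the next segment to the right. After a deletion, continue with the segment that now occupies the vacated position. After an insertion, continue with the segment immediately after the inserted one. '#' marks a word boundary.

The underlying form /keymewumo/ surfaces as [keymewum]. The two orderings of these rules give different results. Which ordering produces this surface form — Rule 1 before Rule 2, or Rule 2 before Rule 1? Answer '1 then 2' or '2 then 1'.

1 then 2

Order 1 then 2:
  1 Final Vowel Raising: [keymewumo] → [keymewumu]
  2 Final Vowel Deletion: [keymewumu] → [keymewum]
  result: [keymewum]
Order 2 then 1:
  2 Final Vowel Deletion: no change — [keymewumo]
  1 Final Vowel Raising: [keymewumo] → [keymewumu]
  result: [keymewumu]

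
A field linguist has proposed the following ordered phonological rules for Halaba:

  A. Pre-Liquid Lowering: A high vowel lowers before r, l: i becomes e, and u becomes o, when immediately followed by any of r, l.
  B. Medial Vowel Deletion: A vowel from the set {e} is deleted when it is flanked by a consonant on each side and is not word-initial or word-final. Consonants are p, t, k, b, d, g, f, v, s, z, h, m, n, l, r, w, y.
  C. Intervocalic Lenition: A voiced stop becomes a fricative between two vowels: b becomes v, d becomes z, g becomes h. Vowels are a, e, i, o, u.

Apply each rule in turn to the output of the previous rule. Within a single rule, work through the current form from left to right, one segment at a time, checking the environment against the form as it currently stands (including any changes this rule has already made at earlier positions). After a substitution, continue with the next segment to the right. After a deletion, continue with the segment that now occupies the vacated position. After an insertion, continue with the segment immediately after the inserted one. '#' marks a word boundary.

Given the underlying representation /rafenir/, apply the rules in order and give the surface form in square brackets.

[rafnr]

A Pre-Liquid Lowering: [rafenir] → [rafener]
B Medial Vowel Deletion: [rafener] → [rafnr]
C Intervocalic Lenition: no change — [rafnr]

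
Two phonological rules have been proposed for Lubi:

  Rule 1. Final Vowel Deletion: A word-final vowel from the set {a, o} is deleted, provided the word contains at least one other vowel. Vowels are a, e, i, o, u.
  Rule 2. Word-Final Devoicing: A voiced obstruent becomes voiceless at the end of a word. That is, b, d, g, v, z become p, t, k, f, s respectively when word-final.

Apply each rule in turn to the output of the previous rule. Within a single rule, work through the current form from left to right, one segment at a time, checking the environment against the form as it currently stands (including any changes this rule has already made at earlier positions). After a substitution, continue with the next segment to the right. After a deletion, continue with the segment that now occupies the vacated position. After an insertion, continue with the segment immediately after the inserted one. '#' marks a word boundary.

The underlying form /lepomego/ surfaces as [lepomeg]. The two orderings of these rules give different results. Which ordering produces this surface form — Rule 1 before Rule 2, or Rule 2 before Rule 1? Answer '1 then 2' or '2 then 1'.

2 then 1

Order 1 then 2:
  1 Final Vowel Deletion: [lepomego] → [lepomeg]
  2 Word-Final Devoicing: [lepomeg] → [lepomek]
  result: [lepomek]
Order 2 then 1:
  2 Word-Final Devoicing: no change — [lepomego]
  1 Final Vowel Deletion: [lepomego] → [lepomeg]
  result: [lepomeg]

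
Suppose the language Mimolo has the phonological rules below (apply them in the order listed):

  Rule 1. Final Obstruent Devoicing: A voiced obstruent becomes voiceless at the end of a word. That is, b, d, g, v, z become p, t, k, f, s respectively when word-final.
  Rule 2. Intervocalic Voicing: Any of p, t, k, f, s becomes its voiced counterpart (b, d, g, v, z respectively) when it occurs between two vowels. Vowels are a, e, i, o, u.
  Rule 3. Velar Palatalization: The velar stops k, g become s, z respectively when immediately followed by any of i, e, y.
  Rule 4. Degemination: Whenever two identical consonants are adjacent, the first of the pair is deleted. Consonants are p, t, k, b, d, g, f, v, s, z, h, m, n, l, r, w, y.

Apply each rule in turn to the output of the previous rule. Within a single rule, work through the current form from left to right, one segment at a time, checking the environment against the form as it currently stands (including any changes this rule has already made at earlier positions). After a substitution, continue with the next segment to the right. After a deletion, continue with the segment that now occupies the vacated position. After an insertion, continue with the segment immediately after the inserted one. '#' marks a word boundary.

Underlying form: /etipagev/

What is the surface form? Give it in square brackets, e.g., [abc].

Rule 1 Final Obstruent Devoicing: [etipagev] → [etipagef]
Rule 2 Intervocalic Voicing: [etipagef] → [edibagef]
Rule 3 Velar Palatalization: [edibagef] → [edibazef]
Rule 4 Degemination: no change — [edibazef]

[edibazef]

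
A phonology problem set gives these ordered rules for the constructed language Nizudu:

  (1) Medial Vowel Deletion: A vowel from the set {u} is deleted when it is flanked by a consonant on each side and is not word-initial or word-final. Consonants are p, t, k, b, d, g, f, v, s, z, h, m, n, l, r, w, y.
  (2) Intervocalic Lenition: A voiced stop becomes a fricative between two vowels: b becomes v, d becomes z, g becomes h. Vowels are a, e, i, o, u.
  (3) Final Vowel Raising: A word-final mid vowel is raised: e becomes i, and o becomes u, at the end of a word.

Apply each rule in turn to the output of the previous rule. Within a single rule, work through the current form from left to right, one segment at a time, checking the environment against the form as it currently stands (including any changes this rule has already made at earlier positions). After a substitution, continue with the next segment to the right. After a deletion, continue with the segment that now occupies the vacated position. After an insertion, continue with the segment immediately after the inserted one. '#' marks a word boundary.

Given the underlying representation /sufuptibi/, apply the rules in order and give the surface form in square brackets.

[sfptivi]

(1) Medial Vowel Deletion: [sufuptibi] → [sfptibi]
(2) Intervocalic Lenition: [sfptibi] → [sfptivi]
(3) Final Vowel Raising: no change — [sfptivi]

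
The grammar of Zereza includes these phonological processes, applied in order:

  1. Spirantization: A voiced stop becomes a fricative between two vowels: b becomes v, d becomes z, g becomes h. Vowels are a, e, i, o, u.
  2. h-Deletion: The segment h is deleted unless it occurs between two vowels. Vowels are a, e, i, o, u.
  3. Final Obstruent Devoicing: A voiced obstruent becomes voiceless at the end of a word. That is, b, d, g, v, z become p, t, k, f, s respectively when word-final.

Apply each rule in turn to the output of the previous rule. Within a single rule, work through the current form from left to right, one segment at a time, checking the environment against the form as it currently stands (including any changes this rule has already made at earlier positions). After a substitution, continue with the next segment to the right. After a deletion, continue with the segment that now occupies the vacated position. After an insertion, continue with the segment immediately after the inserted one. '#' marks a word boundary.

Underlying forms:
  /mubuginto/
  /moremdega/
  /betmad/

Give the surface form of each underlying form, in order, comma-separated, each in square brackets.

[muvuhinto], [moremdeha], [betmat]

/mubuginto/:
  1 Spirantization: [mubuginto] → [muvuhinto]
  2 h-Deletion: no change — [muvuhinto]
  3 Final Obstruent Devoicing: no change — [muvuhinto]
/moremdega/:
  1 Spirantization: [moremdega] → [moremdeha]
  2 h-Deletion: no change — [moremdeha]
  3 Final Obstruent Devoicing: no change — [moremdeha]
/betmad/:
  1 Spirantization: no change — [betmad]
  2 h-Deletion: no change — [betmad]
  3 Final Obstruent Devoicing: [betmad] → [betmat]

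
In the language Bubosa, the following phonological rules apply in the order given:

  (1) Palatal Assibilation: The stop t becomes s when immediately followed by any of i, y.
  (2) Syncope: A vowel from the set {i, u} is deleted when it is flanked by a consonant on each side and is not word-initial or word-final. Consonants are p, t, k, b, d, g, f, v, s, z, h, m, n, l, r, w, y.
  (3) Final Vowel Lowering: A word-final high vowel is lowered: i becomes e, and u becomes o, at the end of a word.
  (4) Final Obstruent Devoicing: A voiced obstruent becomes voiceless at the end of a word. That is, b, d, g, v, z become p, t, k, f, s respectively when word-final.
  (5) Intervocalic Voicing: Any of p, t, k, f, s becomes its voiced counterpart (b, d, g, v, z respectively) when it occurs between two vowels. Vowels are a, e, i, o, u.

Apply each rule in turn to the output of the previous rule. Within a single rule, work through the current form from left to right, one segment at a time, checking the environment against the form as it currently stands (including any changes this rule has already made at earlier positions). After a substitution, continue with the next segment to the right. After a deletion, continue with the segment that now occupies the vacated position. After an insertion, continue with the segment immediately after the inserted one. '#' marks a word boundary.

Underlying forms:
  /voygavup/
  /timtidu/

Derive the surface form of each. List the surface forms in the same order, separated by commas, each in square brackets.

/voygavup/:
  (1) Palatal Assibilation: no change — [voygavup]
  (2) Syncope: [voygavup] → [voygavp]
  (3) Final Vowel Lowering: no change — [voygavp]
  (4) Final Obstruent Devoicing: no change — [voygavp]
  (5) Intervocalic Voicing: no change — [voygavp]
/timtidu/:
  (1) Palatal Assibilation: [timtidu] → [simsidu]
  (2) Syncope: [simsidu] → [smsdu]
  (3) Final Vowel Lowering: [smsdu] → [smsdo]
  (4) Final Obstruent Devoicing: no change — [smsdo]
  (5) Intervocalic Voicing: no change — [smsdo]

[voygavp], [smsdo]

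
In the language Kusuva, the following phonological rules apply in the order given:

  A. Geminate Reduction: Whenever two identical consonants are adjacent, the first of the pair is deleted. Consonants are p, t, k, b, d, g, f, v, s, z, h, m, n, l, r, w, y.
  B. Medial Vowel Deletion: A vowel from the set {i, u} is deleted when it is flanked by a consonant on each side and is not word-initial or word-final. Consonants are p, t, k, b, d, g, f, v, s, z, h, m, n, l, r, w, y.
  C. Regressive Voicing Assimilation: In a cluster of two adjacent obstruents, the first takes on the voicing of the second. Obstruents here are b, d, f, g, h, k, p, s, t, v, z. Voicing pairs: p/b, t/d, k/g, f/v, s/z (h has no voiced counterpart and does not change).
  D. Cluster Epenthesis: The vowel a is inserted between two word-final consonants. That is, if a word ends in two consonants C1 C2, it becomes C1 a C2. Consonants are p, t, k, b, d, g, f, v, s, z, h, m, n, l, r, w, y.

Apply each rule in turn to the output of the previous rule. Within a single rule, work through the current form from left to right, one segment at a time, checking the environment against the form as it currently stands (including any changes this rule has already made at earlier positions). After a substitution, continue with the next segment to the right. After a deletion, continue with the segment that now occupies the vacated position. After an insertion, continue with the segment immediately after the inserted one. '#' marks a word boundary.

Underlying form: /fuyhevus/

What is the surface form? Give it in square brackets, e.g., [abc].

[fyhefas]

A Geminate Reduction: no change — [fuyhevus]
B Medial Vowel Deletion: [fuyhevus] → [fyhevs]
C Regressive Voicing Assimilation: [fyhevs] → [fyhefs]
D Cluster Epenthesis: [fyhefs] → [fyhefas]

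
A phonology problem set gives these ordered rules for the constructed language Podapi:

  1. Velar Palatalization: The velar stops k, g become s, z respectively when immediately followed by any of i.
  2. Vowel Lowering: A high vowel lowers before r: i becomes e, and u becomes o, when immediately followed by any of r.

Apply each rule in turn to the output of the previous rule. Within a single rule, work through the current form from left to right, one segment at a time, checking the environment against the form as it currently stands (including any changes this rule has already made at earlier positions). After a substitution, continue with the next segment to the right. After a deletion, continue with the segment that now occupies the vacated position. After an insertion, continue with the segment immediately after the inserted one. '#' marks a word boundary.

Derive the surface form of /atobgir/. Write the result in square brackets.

[atobzer]

1 Velar Palatalization: [atobgir] → [atobzir]
2 Vowel Lowering: [atobzir] → [atobzer]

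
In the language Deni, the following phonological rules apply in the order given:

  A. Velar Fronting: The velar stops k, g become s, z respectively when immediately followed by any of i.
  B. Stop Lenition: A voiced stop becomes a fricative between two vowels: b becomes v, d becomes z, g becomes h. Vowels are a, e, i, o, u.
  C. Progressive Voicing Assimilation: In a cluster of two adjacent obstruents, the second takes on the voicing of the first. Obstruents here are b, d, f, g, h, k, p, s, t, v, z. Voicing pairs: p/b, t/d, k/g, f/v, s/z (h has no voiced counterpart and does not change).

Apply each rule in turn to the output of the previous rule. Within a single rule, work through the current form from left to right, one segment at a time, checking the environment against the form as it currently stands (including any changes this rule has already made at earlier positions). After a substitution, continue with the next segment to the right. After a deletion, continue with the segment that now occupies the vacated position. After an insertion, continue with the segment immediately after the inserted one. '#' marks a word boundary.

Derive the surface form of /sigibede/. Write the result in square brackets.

A Velar Fronting: [sigibede] → [sizibede]
B Stop Lenition: [sizibede] → [siziveze]
C Progressive Voicing Assimilation: no change — [siziveze]

[siziveze]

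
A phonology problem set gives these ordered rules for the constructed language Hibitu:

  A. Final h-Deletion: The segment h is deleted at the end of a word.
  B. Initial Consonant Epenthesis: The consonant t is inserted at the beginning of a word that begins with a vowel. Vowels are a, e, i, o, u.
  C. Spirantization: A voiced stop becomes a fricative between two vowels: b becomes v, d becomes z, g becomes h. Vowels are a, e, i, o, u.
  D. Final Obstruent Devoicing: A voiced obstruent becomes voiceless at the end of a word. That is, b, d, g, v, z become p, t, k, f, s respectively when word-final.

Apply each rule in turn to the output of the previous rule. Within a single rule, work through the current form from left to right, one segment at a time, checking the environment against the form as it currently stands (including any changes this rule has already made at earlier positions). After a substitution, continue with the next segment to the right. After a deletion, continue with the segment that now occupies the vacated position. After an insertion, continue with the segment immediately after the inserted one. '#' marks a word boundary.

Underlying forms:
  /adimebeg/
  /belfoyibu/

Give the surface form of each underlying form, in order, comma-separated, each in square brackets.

[tazimevek], [belfoyivu]

/adimebeg/:
  A Final h-Deletion: no change — [adimebeg]
  B Initial Consonant Epenthesis: [adimebeg] → [tadimebeg]
  C Spirantization: [tadimebeg] → [tazimeveg]
  D Final Obstruent Devoicing: [tazimeveg] → [tazimevek]
/belfoyibu/:
  A Final h-Deletion: no change — [belfoyibu]
  B Initial Consonant Epenthesis: no change — [belfoyibu]
  C Spirantization: [belfoyibu] → [belfoyivu]
  D Final Obstruent Devoicing: no change — [belfoyivu]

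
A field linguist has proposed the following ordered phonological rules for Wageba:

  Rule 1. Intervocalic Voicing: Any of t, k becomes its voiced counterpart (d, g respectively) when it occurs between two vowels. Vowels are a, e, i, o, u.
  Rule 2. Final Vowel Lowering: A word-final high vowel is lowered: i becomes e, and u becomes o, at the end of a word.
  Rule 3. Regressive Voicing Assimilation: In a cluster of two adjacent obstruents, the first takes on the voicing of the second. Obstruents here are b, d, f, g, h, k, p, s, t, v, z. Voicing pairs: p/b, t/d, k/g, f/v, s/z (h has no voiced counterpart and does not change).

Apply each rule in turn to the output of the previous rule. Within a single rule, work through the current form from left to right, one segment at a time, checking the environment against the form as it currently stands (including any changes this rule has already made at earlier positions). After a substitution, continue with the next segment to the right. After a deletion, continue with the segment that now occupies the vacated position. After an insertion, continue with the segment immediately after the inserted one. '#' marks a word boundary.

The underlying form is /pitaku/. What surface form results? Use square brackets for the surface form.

[pidago]

Rule 1 Intervocalic Voicing: [pitaku] → [pidagu]
Rule 2 Final Vowel Lowering: [pidagu] → [pidago]
Rule 3 Regressive Voicing Assimilation: no change — [pidago]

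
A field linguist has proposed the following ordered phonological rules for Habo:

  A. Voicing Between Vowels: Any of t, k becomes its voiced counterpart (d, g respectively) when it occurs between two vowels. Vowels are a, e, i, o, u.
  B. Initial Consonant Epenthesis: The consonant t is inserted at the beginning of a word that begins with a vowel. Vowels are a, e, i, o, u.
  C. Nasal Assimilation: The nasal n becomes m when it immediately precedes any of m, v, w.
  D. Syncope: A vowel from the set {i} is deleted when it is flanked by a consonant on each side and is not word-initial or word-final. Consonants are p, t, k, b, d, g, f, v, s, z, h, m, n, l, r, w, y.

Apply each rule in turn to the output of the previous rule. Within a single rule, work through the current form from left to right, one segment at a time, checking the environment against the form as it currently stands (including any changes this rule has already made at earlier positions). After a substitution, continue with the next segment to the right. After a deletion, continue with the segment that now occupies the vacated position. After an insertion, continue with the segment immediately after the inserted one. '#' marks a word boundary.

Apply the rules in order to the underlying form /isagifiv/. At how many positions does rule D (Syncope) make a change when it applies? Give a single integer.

3

A Voicing Between Vowels: no change — [isagifiv]
B Initial Consonant Epenthesis: [isagifiv] → [tisagifiv]
C Nasal Assimilation: no change — [tisagifiv]
D Syncope: [tisagifiv] → [tsagfv]
Rule D changed 3 position(s).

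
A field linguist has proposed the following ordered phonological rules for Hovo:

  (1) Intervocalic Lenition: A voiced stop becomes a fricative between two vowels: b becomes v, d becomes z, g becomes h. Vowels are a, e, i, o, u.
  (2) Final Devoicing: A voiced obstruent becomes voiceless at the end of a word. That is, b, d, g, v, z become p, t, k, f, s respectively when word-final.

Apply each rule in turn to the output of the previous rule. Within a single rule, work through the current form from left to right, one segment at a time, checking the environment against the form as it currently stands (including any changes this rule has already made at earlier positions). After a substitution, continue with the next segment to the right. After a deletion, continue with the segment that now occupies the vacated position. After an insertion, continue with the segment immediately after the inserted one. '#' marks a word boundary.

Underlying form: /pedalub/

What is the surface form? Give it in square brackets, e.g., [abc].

(1) Intervocalic Lenition: [pedalub] → [pezalub]
(2) Final Devoicing: [pezalub] → [pezalup]

[pezalup]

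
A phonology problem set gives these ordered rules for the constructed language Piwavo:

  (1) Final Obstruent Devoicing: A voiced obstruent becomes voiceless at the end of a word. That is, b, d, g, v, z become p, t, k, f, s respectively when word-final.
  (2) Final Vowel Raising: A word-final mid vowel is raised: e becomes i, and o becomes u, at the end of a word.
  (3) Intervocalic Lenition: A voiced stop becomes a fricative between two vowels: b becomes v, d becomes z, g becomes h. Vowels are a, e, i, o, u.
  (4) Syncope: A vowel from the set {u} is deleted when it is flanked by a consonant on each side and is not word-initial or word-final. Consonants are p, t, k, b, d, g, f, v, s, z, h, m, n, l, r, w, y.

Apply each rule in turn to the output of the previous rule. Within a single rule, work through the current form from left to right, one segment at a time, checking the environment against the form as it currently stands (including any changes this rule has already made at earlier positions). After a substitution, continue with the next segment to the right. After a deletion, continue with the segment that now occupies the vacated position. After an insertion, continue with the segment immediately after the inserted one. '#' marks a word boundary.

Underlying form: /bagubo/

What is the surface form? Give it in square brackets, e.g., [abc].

(1) Final Obstruent Devoicing: no change — [bagubo]
(2) Final Vowel Raising: [bagubo] → [bagubu]
(3) Intervocalic Lenition: [bagubu] → [bahuvu]
(4) Syncope: [bahuvu] → [bahvu]

[bahvu]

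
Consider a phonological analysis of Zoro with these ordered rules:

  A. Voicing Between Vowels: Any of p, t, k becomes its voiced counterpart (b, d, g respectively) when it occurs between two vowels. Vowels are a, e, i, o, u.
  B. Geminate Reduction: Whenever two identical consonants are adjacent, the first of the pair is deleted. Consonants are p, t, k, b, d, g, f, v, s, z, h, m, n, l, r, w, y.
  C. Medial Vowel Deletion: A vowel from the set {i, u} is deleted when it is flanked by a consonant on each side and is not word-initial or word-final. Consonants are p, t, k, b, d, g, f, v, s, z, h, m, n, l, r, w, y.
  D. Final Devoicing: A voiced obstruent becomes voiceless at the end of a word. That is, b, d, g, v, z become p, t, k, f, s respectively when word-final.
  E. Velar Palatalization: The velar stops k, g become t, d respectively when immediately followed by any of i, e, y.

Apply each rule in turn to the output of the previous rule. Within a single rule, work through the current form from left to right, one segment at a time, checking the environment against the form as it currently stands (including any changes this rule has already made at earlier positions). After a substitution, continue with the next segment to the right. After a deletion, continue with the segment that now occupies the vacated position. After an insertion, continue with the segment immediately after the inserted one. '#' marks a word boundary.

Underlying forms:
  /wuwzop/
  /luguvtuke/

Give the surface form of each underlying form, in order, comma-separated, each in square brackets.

/wuwzop/:
  A Voicing Between Vowels: no change — [wuwzop]
  B Geminate Reduction: no change — [wuwzop]
  C Medial Vowel Deletion: [wuwzop] → [wwzop]
  D Final Devoicing: no change — [wwzop]
  E Velar Palatalization: no change — [wwzop]
/luguvtuke/:
  A Voicing Between Vowels: [luguvtuke] → [luguvtuge]
  B Geminate Reduction: no change — [luguvtuge]
  C Medial Vowel Deletion: [luguvtuge] → [lgvtge]
  D Final Devoicing: no change — [lgvtge]
  E Velar Palatalization: [lgvtge] → [lgvtde]

[wwzop], [lgvtde]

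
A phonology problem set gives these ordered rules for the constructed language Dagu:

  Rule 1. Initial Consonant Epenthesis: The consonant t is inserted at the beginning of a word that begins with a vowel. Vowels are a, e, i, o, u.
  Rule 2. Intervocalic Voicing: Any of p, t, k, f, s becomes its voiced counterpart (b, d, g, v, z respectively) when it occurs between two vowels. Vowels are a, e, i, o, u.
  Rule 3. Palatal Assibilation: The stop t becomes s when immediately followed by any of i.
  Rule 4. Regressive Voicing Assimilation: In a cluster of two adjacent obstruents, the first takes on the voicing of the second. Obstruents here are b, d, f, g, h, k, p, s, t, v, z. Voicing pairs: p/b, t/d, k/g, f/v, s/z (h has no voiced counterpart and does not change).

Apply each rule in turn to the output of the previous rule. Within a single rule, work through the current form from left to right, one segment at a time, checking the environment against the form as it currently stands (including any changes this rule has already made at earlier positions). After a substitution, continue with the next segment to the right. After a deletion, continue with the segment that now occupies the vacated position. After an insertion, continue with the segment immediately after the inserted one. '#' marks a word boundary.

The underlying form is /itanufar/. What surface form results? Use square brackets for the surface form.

Rule 1 Initial Consonant Epenthesis: [itanufar] → [titanufar]
Rule 2 Intervocalic Voicing: [titanufar] → [tidanuvar]
Rule 3 Palatal Assibilation: [tidanuvar] → [sidanuvar]
Rule 4 Regressive Voicing Assimilation: no change — [sidanuvar]

[sidanuvar]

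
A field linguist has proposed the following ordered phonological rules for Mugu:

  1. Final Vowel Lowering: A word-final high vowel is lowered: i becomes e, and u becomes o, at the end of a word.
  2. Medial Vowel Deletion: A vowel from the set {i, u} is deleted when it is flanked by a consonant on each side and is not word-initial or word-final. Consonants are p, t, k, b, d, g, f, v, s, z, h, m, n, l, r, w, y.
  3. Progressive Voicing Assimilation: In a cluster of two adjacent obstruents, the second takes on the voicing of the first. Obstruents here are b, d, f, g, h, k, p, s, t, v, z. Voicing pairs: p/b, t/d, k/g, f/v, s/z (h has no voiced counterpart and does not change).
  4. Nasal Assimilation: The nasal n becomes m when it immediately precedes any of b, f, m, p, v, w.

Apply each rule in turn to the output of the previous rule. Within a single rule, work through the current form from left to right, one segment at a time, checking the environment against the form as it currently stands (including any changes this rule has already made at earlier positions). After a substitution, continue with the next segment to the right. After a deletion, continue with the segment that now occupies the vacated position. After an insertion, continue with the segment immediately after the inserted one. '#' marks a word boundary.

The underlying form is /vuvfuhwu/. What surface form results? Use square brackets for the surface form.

[vvvhwo]

1 Final Vowel Lowering: [vuvfuhwu] → [vuvfuhwo]
2 Medial Vowel Deletion: [vuvfuhwo] → [vvfhwo]
3 Progressive Voicing Assimilation: [vvfhwo] → [vvvhwo]
4 Nasal Assimilation: no change — [vvvhwo]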